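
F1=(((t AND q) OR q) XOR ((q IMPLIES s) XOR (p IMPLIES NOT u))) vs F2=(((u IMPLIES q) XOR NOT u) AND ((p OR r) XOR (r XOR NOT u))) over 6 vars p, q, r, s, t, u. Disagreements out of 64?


F1 = (((t AND q) OR q) XOR ((q IMPLIES s) XOR (p IMPLIES NOT u)))
F2 = (((u IMPLIES q) XOR NOT u) AND ((p OR r) XOR (r XOR NOT u)))
Evaluate both on each of 64 rows (bits = p,q,r,s,t,u):
  row 0 [000000]: F1=0 F2=0 -> 0
  row 1 [000001]: F1=0 F2=0 -> 0
  row 2 [000010]: F1=0 F2=0 -> 0
  row 3 [000011]: F1=0 F2=0 -> 0
  row 4 [000100]: F1=0 F2=0 -> 0
  (every remaining row is evaluated the same way; all 64 results are listed next)
Full result column, 8 rows per line (p,q,r fixed per line; s,t,u runs 000..111 left to right):
  rows 0-7 [p,q,r=000]: 00000000  (ones: 0)
  rows 8-15 [p,q,r=001]: 00000000  (ones: 0)
  rows 16-23 [p,q,r=010]: 00001111  (ones: 4)
  rows 24-31 [p,q,r=011]: 00001111  (ones: 4)
  rows 32-39 [p,q,r=100]: 01010101  (ones: 4)
  rows 40-47 [p,q,r=101]: 01010101  (ones: 4)
  rows 48-55 [p,q,r=110]: 00001111  (ones: 4)
  rows 56-63 [p,q,r=111]: 01011010  (ones: 4)
Disagreements = 0+0+4+4+4+4+4+4 = 24

24


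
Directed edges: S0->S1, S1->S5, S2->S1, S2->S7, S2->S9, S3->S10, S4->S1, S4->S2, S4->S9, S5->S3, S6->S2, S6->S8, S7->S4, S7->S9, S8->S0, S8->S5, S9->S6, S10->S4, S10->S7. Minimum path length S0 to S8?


BFS layer-by-layer from S0:
  dist 0: {S0}
  dist 1: {S1}
  dist 2: {S5}
  dist 3: {S3}
  dist 4: {S10}
  dist 5: {S4, S7}
  dist 6: {S2, S9}
  dist 7: {S6}
  dist 8: {S8}
  -> S8 reached at distance 8
Shortest path length = 8

8


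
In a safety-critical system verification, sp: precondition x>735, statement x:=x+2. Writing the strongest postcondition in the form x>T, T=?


Formula: sp(P, x:=E) = exists old_x. (x = E[old_x/x]) AND P[old_x/x] (old_x is the value of x before the assignment; eliminate old_x by solving x = E[old_x/x] for old_x)
Step 1: Precondition P: x>735, i.e. old_x > 735
Step 2: Assignment gives x = old_x + 2, so old_x = x - 2
Step 3: Substitute into P: x - 2 > 735
Step 4: Simplify: x > 735+2 = 737

737


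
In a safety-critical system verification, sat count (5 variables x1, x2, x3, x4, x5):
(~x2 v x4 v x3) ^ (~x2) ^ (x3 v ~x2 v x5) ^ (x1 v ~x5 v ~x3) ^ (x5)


CNF with 5 clauses over 5 vars (32 assignments).
An assignment satisfies CNF iff every clause has >=1 true literal.
Check each row (bits = x1,x2,x3,x4,x5; clause T/F shown):
  row 0 [00000]: clauses=TTTTF -> 0
  row 1 [00001]: clauses=TTTTT -> 1
  row 2 [00010]: clauses=TTTTF -> 0
  row 3 [00011]: clauses=TTTTT -> 1
  row 4 [00100]: clauses=TTTTF -> 0
  row 5 [00101]: clauses=TTTFT -> 0
  row 6 [00110]: clauses=TTTTF -> 0
  row 7 [00111]: clauses=TTTFT -> 0
  row 8 [01000]: clauses=FFFTF -> 0
  row 9 [01001]: clauses=FFTTT -> 0
  row 10 [01010]: clauses=TFFTF -> 0
  row 11 [01011]: clauses=TFTTT -> 0
  row 12 [01100]: clauses=TFTTF -> 0
  row 13 [01101]: clauses=TFTFT -> 0
  row 14 [01110]: clauses=TFTTF -> 0
  row 15 [01111]: clauses=TFTFT -> 0
  row 16 [10000]: clauses=TTTTF -> 0
  row 17 [10001]: clauses=TTTTT -> 1
  row 18 [10010]: clauses=TTTTF -> 0
  row 19 [10011]: clauses=TTTTT -> 1
  row 20 [10100]: clauses=TTTTF -> 0
  row 21 [10101]: clauses=TTTTT -> 1
  row 22 [10110]: clauses=TTTTF -> 0
  row 23 [10111]: clauses=TTTTT -> 1
  row 24 [11000]: clauses=FFFTF -> 0
  row 25 [11001]: clauses=FFTTT -> 0
  row 26 [11010]: clauses=TFFTF -> 0
  row 27 [11011]: clauses=TFTTT -> 0
  row 28 [11100]: clauses=TFTTF -> 0
  row 29 [11101]: clauses=TFTTT -> 0
  row 30 [11110]: clauses=TFTTF -> 0
  row 31 [11111]: clauses=TFTTT -> 0
Full result column, 8 rows per line (x1,x2 fixed per line; x3,x4,x5 runs 000..111 left to right):
  rows 0-7 [x1,x2=00]: 01010000  (ones: 2)
  rows 8-15 [x1,x2=01]: 00000000  (ones: 0)
  rows 16-23 [x1,x2=10]: 01010101  (ones: 4)
  rows 24-31 [x1,x2=11]: 00000000  (ones: 0)
Satisfying assignments = 2+0+4+0 = 6

6


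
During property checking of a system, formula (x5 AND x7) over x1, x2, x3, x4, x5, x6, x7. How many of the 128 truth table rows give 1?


Formula: (x5 AND x7) over 7 vars (128 rows)
Evaluate each row (x1, x2, x3, x4, x5, x6, x7 as bits, MSB first):
  row 0 [0000000]: (0 AND 0) -> 0
  row 1 [0000001]: (0 AND 1) -> 0
  row 2 [0000010]: (0 AND 0) -> 0
  row 3 [0000011]: (0 AND 1) -> 0
  row 4 [0000100]: (1 AND 0) -> 0
  (every remaining row is evaluated the same way; all 128 results are listed next)
Full result column, 8 rows per line (x1,x2,x3,x4 fixed per line; x5,x6,x7 runs 000..111 left to right):
  rows 0-7 [x1,x2,x3,x4=0000]: 00000101  (ones: 2)
  rows 8-15 [x1,x2,x3,x4=0001]: 00000101  (ones: 2)
  rows 16-23 [x1,x2,x3,x4=0010]: 00000101  (ones: 2)
  rows 24-31 [x1,x2,x3,x4=0011]: 00000101  (ones: 2)
  rows 32-39 [x1,x2,x3,x4=0100]: 00000101  (ones: 2)
  rows 40-47 [x1,x2,x3,x4=0101]: 00000101  (ones: 2)
  rows 48-55 [x1,x2,x3,x4=0110]: 00000101  (ones: 2)
  rows 56-63 [x1,x2,x3,x4=0111]: 00000101  (ones: 2)
  rows 64-71 [x1,x2,x3,x4=1000]: 00000101  (ones: 2)
  rows 72-79 [x1,x2,x3,x4=1001]: 00000101  (ones: 2)
  rows 80-87 [x1,x2,x3,x4=1010]: 00000101  (ones: 2)
  rows 88-95 [x1,x2,x3,x4=1011]: 00000101  (ones: 2)
  rows 96-103 [x1,x2,x3,x4=1100]: 00000101  (ones: 2)
  rows 104-111 [x1,x2,x3,x4=1101]: 00000101  (ones: 2)
  rows 112-119 [x1,x2,x3,x4=1110]: 00000101  (ones: 2)
  rows 120-127 [x1,x2,x3,x4=1111]: 00000101  (ones: 2)
Count of 1-rows = 2+2+2+2+2+2+2+2+2+2+2+2+2+2+2+2 = 32

32


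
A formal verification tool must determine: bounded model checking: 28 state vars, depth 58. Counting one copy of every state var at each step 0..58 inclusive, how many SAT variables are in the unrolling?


BMC unrolls to depth k, creating one copy of each state var for steps 0..k.
Step count = 58 + 1 = 59 (steps 0 through 58)
Vars per step = 28
Total = 28 * 59 = 1652

1652


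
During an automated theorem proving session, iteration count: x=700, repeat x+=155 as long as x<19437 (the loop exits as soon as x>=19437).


Step 1: x goes from 700 toward 19437 by 155; the body runs while x<19437, so iterations = ceil((bound-start)/step)
Step 2: Distance=18737
Step 3: ceil(18737/155)=121

121


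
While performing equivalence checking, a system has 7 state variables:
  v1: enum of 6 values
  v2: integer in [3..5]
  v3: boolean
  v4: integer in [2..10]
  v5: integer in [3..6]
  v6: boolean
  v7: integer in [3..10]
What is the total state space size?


State space = product of domain sizes of all variables.
Domain sizes:
  v1 (enum of 6 values): 6
  v2 (integer in [3..5]): 3
  v3 (boolean): 2
  v4 (integer in [2..10]): 9
  v5 (integer in [3..6]): 4
  v6 (boolean): 2
  v7 (integer in [3..10]): 8
Product = 6 * 3 * 2 * 9 * 4 * 2 * 8 = 20736

20736


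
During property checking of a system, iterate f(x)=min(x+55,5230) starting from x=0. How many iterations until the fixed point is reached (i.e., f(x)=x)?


Step 1: x=0, cap=5230, increment=55
Step 2: x grows by 55 each step until capped at 5230; fixed point is x=5230
Step 3: iterations = ceil(5230/55) = 96

96


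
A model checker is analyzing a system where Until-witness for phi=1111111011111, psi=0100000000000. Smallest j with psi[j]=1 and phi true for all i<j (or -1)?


(phi U psi) at 0: need smallest j with psi[j]=1 and phi[i]=1 for all i in [0,j).
Scan from step 0:
  step 0: phi=1, psi=0 -> continue
  step 1: psi=1 and phi held for [0,1) -> witness found
Witness step = 1

1


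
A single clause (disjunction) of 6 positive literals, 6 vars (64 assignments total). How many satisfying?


Step 1: Total=2^6=64
Step 2: Unsat when all 6 false: 2^0=1
Step 3: Sat=64-1=63

63


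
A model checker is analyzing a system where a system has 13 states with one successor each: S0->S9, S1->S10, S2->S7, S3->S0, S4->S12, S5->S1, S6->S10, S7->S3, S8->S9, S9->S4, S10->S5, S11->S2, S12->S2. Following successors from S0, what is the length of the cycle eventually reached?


Trace from S0 until a state repeats:
  S0 -> S9 -> S4 -> S12 -> S2 -> S7 -> S3 -> S0
S0 first seen at step 0, revisited at step 7.
Cycle length = 7 - 0 = 7

7


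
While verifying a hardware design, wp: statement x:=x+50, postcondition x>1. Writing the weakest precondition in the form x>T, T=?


Formula: wp(x:=E, P) = P[E/x] (substitute E for x in postcondition)
Step 1: Postcondition: x>1
Step 2: Substitute x+50 for x: x+50>1
Step 3: Solve for x: x > 1-50 = -49

-49


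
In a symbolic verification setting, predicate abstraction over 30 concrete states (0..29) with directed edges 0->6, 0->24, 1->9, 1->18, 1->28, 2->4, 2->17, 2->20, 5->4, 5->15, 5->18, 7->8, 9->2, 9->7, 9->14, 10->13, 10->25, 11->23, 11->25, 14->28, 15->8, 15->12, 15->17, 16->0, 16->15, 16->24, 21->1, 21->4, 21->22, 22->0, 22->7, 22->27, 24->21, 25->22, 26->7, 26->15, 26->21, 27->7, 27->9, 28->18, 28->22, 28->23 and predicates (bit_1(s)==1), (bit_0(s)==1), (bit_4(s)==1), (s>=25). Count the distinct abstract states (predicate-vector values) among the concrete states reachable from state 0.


BFS from 0:
Concrete reachable: {0, 1, 2, 4, 6, 7, 8, 9, 14, 17, 18, 20, 21, 22, 23, 24, 27, 28}
Abstract via predicates (bit_1(s)==1), (bit_0(s)==1), (bit_4(s)==1), (s>=25):
  (0,0,0,0) <- {0, 4, 8}
  (0,0,1,0) <- {20, 24}
  (0,0,1,1) <- {28}
  (0,1,0,0) <- {1, 9}
  (0,1,1,0) <- {17, 21}
  (1,0,0,0) <- {2, 6, 14}
  (1,0,1,0) <- {18, 22}
  (1,1,0,0) <- {7}
  (1,1,1,0) <- {23}
  (1,1,1,1) <- {27}
Distinct abstract states = 10

10


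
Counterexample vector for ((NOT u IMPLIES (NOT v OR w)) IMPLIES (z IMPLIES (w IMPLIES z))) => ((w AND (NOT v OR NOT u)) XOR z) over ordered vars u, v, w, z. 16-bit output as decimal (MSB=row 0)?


F1 = ((NOT u IMPLIES (NOT v OR w)) IMPLIES (z IMPLIES (w IMPLIES z)))
F2 = ((w AND (NOT v OR NOT u)) XOR z)
Counterexample to F1=>F2 is where F1=1 and F2=0.
Evaluate each row (bits = u,v,w,z, MSB first):
  row 0 [0000]: F1=1 F2=0 -> F1&~F2 -> 1
  row 1 [0001]: F1=1 F2=1 -> F1&~F2 -> 0
  row 2 [0010]: F1=1 F2=1 -> F1&~F2 -> 0
  row 3 [0011]: F1=1 F2=0 -> F1&~F2 -> 1
  row 4 [0100]: F1=1 F2=0 -> F1&~F2 -> 1
  row 5 [0101]: F1=1 F2=1 -> F1&~F2 -> 0
  row 6 [0110]: F1=1 F2=1 -> F1&~F2 -> 0
  row 7 [0111]: F1=1 F2=0 -> F1&~F2 -> 1
  row 8 [1000]: F1=1 F2=0 -> F1&~F2 -> 1
  row 9 [1001]: F1=1 F2=1 -> F1&~F2 -> 0
  row 10 [1010]: F1=1 F2=1 -> F1&~F2 -> 0
  row 11 [1011]: F1=1 F2=0 -> F1&~F2 -> 1
  row 12 [1100]: F1=1 F2=0 -> F1&~F2 -> 1
  row 13 [1101]: F1=1 F2=1 -> F1&~F2 -> 0
  row 14 [1110]: F1=1 F2=0 -> F1&~F2 -> 1
  row 15 [1111]: F1=1 F2=1 -> F1&~F2 -> 0
Full result column, 4 rows per line (u,v fixed per line; w,z runs 00..11 left to right):
  rows 0-3 [u,v=00]: 1001  = hex 9
  rows 4-7 [u,v=01]: 1001  = hex 9
  rows 8-11 [u,v=10]: 1001  = hex 9
  rows 12-15 [u,v=11]: 1010  = hex A
Counterexample vector (row 0 .. row 15) = 1001100110011010
Output column grouped in 4s = 1001 1001 1001 1010 = 0x999A
Convert to decimal digit by digit (value = value*16 + digit):
  9 -> 9
  9*16 + 9 = 153
  153*16 + 9 = 2457
  2457*16 + 10 (A) = 39322
Decimal = 39322

39322


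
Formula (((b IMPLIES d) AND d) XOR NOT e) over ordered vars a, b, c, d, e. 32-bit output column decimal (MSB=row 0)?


Formula: (((b IMPLIES d) AND d) XOR NOT e) over a, b, c, d, e (32 rows)
Evaluate each row (bits = a,b,c,d,e, MSB first):
  row 0 [00000]: (((0 IMPLIES 0) AND 0) XOR NOT 0) -> 1
  row 1 [00001]: (((0 IMPLIES 0) AND 0) XOR NOT 1) -> 0
  row 2 [00010]: (((0 IMPLIES 1) AND 1) XOR NOT 0) -> 0
  row 3 [00011]: (((0 IMPLIES 1) AND 1) XOR NOT 1) -> 1
  row 4 [00100]: (((0 IMPLIES 0) AND 0) XOR NOT 0) -> 1
  row 5 [00101]: (((0 IMPLIES 0) AND 0) XOR NOT 1) -> 0
  row 6 [00110]: (((0 IMPLIES 1) AND 1) XOR NOT 0) -> 0
  row 7 [00111]: (((0 IMPLIES 1) AND 1) XOR NOT 1) -> 1
  row 8 [01000]: (((1 IMPLIES 0) AND 0) XOR NOT 0) -> 1
  row 9 [01001]: (((1 IMPLIES 0) AND 0) XOR NOT 1) -> 0
  row 10 [01010]: (((1 IMPLIES 1) AND 1) XOR NOT 0) -> 0
  row 11 [01011]: (((1 IMPLIES 1) AND 1) XOR NOT 1) -> 1
  row 12 [01100]: (((1 IMPLIES 0) AND 0) XOR NOT 0) -> 1
  row 13 [01101]: (((1 IMPLIES 0) AND 0) XOR NOT 1) -> 0
  row 14 [01110]: (((1 IMPLIES 1) AND 1) XOR NOT 0) -> 0
  row 15 [01111]: (((1 IMPLIES 1) AND 1) XOR NOT 1) -> 1
  row 16 [10000]: (((0 IMPLIES 0) AND 0) XOR NOT 0) -> 1
  row 17 [10001]: (((0 IMPLIES 0) AND 0) XOR NOT 1) -> 0
  row 18 [10010]: (((0 IMPLIES 1) AND 1) XOR NOT 0) -> 0
  row 19 [10011]: (((0 IMPLIES 1) AND 1) XOR NOT 1) -> 1
  row 20 [10100]: (((0 IMPLIES 0) AND 0) XOR NOT 0) -> 1
  row 21 [10101]: (((0 IMPLIES 0) AND 0) XOR NOT 1) -> 0
  row 22 [10110]: (((0 IMPLIES 1) AND 1) XOR NOT 0) -> 0
  row 23 [10111]: (((0 IMPLIES 1) AND 1) XOR NOT 1) -> 1
  row 24 [11000]: (((1 IMPLIES 0) AND 0) XOR NOT 0) -> 1
  row 25 [11001]: (((1 IMPLIES 0) AND 0) XOR NOT 1) -> 0
  row 26 [11010]: (((1 IMPLIES 1) AND 1) XOR NOT 0) -> 0
  row 27 [11011]: (((1 IMPLIES 1) AND 1) XOR NOT 1) -> 1
  row 28 [11100]: (((1 IMPLIES 0) AND 0) XOR NOT 0) -> 1
  row 29 [11101]: (((1 IMPLIES 0) AND 0) XOR NOT 1) -> 0
  row 30 [11110]: (((1 IMPLIES 1) AND 1) XOR NOT 0) -> 0
  row 31 [11111]: (((1 IMPLIES 1) AND 1) XOR NOT 1) -> 1
Full result column, 4 rows per line (a,b,c fixed per line; d,e runs 00..11 left to right):
  rows 0-3 [a,b,c=000]: 1001  = hex 9
  rows 4-7 [a,b,c=001]: 1001  = hex 9
  rows 8-11 [a,b,c=010]: 1001  = hex 9
  rows 12-15 [a,b,c=011]: 1001  = hex 9
  rows 16-19 [a,b,c=100]: 1001  = hex 9
  rows 20-23 [a,b,c=101]: 1001  = hex 9
  rows 24-27 [a,b,c=110]: 1001  = hex 9
  rows 28-31 [a,b,c=111]: 1001  = hex 9
Output column (row 0 .. row 31) = 10011001100110011001100110011001
Output column grouped in 4s = 1001 1001 1001 1001 1001 1001 1001 1001 = 0x99999999
Convert to decimal digit by digit (value = value*16 + digit):
  9 -> 9
  9*16 + 9 = 153
  153*16 + 9 = 2457
  2457*16 + 9 = 39321
  39321*16 + 9 = 629145
  629145*16 + 9 = 10066329
  10066329*16 + 9 = 161061273
  161061273*16 + 9 = 2576980377
Decimal = 2576980377

2576980377


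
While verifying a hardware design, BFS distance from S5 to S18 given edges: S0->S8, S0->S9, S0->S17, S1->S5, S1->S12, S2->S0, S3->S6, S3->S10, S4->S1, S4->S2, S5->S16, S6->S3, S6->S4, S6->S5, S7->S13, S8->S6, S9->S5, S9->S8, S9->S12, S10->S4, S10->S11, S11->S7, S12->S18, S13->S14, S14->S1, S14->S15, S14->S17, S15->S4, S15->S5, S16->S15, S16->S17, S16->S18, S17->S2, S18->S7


BFS layer-by-layer from S5:
  dist 0: {S5}
  dist 1: {S16}
  dist 2: {S15, S17, S18}
  -> S18 reached at distance 2
Shortest path length = 2

2


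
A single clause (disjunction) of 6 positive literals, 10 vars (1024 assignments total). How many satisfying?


Step 1: Total=2^10=1024
Step 2: Unsat when all 6 false: 2^4=16
Step 3: Sat=1024-16=1008

1008


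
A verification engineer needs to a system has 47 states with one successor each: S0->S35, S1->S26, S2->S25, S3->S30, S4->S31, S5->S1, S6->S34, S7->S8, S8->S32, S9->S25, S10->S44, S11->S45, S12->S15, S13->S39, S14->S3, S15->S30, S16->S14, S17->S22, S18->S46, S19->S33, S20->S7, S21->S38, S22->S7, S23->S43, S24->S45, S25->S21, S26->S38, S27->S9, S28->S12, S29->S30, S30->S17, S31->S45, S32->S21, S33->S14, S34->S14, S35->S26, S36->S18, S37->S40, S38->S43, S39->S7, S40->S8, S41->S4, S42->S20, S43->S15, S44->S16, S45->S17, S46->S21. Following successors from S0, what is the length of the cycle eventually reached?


Trace from S0 until a state repeats:
  S0 -> S35 -> S26 -> S38 -> S43 -> S15 -> S30 -> S17 -> S22 -> S7 -> S8 -> S32 -> S21 -> S38
S38 first seen at step 3, revisited at step 13.
Cycle length = 13 - 3 = 10

10


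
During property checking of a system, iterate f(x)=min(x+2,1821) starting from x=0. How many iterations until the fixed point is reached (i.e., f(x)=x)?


Step 1: x=0, cap=1821, increment=2
Step 2: x grows by 2 each step until capped at 1821; fixed point is x=1821
Step 3: iterations = ceil(1821/2) = 911

911


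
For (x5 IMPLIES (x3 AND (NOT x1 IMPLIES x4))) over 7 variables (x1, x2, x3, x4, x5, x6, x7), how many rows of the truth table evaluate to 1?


Formula: (x5 IMPLIES (x3 AND (NOT x1 IMPLIES x4))) over 7 vars (128 rows)
Evaluate each row (x1, x2, x3, x4, x5, x6, x7 as bits, MSB first):
  row 0 [0000000]: (0 IMPLIES (0 AND (NOT 0 IMPLIES 0))) -> 1
  row 1 [0000001]: (0 IMPLIES (0 AND (NOT 0 IMPLIES 0))) -> 1
  row 2 [0000010]: (0 IMPLIES (0 AND (NOT 0 IMPLIES 0))) -> 1
  row 3 [0000011]: (0 IMPLIES (0 AND (NOT 0 IMPLIES 0))) -> 1
  row 4 [0000100]: (1 IMPLIES (0 AND (NOT 0 IMPLIES 0))) -> 0
  (every remaining row is evaluated the same way; all 128 results are listed next)
Full result column, 8 rows per line (x1,x2,x3,x4 fixed per line; x5,x6,x7 runs 000..111 left to right):
  rows 0-7 [x1,x2,x3,x4=0000]: 11110000  (ones: 4)
  rows 8-15 [x1,x2,x3,x4=0001]: 11110000  (ones: 4)
  rows 16-23 [x1,x2,x3,x4=0010]: 11110000  (ones: 4)
  rows 24-31 [x1,x2,x3,x4=0011]: 11111111  (ones: 8)
  rows 32-39 [x1,x2,x3,x4=0100]: 11110000  (ones: 4)
  rows 40-47 [x1,x2,x3,x4=0101]: 11110000  (ones: 4)
  rows 48-55 [x1,x2,x3,x4=0110]: 11110000  (ones: 4)
  rows 56-63 [x1,x2,x3,x4=0111]: 11111111  (ones: 8)
  rows 64-71 [x1,x2,x3,x4=1000]: 11110000  (ones: 4)
  rows 72-79 [x1,x2,x3,x4=1001]: 11110000  (ones: 4)
  rows 80-87 [x1,x2,x3,x4=1010]: 11111111  (ones: 8)
  rows 88-95 [x1,x2,x3,x4=1011]: 11111111  (ones: 8)
  rows 96-103 [x1,x2,x3,x4=1100]: 11110000  (ones: 4)
  rows 104-111 [x1,x2,x3,x4=1101]: 11110000  (ones: 4)
  rows 112-119 [x1,x2,x3,x4=1110]: 11111111  (ones: 8)
  rows 120-127 [x1,x2,x3,x4=1111]: 11111111  (ones: 8)
Count of 1-rows = 4+4+4+8+4+4+4+8+4+4+8+8+4+4+8+8 = 88

88


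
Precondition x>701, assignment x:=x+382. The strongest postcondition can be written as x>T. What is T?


Formula: sp(P, x:=E) = exists old_x. (x = E[old_x/x]) AND P[old_x/x] (old_x is the value of x before the assignment; eliminate old_x by solving x = E[old_x/x] for old_x)
Step 1: Precondition P: x>701, i.e. old_x > 701
Step 2: Assignment gives x = old_x + 382, so old_x = x - 382
Step 3: Substitute into P: x - 382 > 701
Step 4: Simplify: x > 701+382 = 1083

1083


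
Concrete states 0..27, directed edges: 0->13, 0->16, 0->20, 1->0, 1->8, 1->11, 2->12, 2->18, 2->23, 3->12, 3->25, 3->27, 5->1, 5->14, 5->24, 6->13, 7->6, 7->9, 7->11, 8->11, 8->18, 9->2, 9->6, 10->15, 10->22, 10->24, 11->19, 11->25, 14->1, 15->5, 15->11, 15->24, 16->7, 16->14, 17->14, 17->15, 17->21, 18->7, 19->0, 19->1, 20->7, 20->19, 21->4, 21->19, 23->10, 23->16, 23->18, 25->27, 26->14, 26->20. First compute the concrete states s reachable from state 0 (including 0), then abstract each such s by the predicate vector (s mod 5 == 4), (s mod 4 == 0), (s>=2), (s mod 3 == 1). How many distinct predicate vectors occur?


BFS from 0:
Concrete reachable: {0, 1, 2, 5, 6, 7, 8, 9, 10, 11, 12, 13, 14, 15, 16, 18, 19, 20, 22, 23, 24, 25, 27}
Abstract via predicates (s mod 5 == 4), (s mod 4 == 0), (s>=2), (s mod 3 == 1):
  (0,0,0,1) <- {1}
  (0,0,1,0) <- {2, 5, 6, 11, 15, 18, 23, 27}
  (0,0,1,1) <- {7, 10, 13, 22, 25}
  (0,1,0,0) <- {0}
  (0,1,1,0) <- {8, 12, 20}
  (0,1,1,1) <- {16}
  (1,0,1,0) <- {9, 14}
  (1,0,1,1) <- {19}
  (1,1,1,0) <- {24}
Distinct abstract states = 9

9


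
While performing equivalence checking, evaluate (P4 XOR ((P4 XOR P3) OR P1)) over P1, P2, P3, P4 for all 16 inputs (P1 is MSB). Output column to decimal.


Formula: (P4 XOR ((P4 XOR P3) OR P1)) over P1, P2, P3, P4 (16 rows)
Evaluate each row (bits = P1,P2,P3,P4, MSB first):
  row 0 [0000]: (0 XOR ((0 XOR 0) OR 0)) -> 0
  row 1 [0001]: (1 XOR ((1 XOR 0) OR 0)) -> 0
  row 2 [0010]: (0 XOR ((0 XOR 1) OR 0)) -> 1
  row 3 [0011]: (1 XOR ((1 XOR 1) OR 0)) -> 1
  row 4 [0100]: (0 XOR ((0 XOR 0) OR 0)) -> 0
  row 5 [0101]: (1 XOR ((1 XOR 0) OR 0)) -> 0
  row 6 [0110]: (0 XOR ((0 XOR 1) OR 0)) -> 1
  row 7 [0111]: (1 XOR ((1 XOR 1) OR 0)) -> 1
  row 8 [1000]: (0 XOR ((0 XOR 0) OR 1)) -> 1
  row 9 [1001]: (1 XOR ((1 XOR 0) OR 1)) -> 0
  row 10 [1010]: (0 XOR ((0 XOR 1) OR 1)) -> 1
  row 11 [1011]: (1 XOR ((1 XOR 1) OR 1)) -> 0
  row 12 [1100]: (0 XOR ((0 XOR 0) OR 1)) -> 1
  row 13 [1101]: (1 XOR ((1 XOR 0) OR 1)) -> 0
  row 14 [1110]: (0 XOR ((0 XOR 1) OR 1)) -> 1
  row 15 [1111]: (1 XOR ((1 XOR 1) OR 1)) -> 0
Full result column, 4 rows per line (P1,P2 fixed per line; P3,P4 runs 00..11 left to right):
  rows 0-3 [P1,P2=00]: 0011  = hex 3
  rows 4-7 [P1,P2=01]: 0011  = hex 3
  rows 8-11 [P1,P2=10]: 1010  = hex A
  rows 12-15 [P1,P2=11]: 1010  = hex A
Output column (row 0 .. row 15) = 0011001110101010
Output column grouped in 4s = 0011 0011 1010 1010 = 0x33AA
Convert to decimal digit by digit (value = value*16 + digit):
  3 -> 3
  3*16 + 3 = 51
  51*16 + 10 (A) = 826
  826*16 + 10 (A) = 13226
Decimal = 13226

13226


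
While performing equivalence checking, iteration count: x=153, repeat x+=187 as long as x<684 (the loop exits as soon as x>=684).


Step 1: x goes from 153 toward 684 by 187; the body runs while x<684, so iterations = ceil((bound-start)/step)
Step 2: Distance=531
Step 3: ceil(531/187)=3

3


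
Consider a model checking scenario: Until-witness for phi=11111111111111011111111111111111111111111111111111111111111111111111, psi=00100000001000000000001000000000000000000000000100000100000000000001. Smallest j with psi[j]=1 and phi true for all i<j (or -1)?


(phi U psi) at 0: need smallest j with psi[j]=1 and phi[i]=1 for all i in [0,j).
Scan from step 0:
  step 0: phi=1, psi=0 -> continue
  step 1: phi=1, psi=0 -> continue
  step 2: psi=1 and phi held for [0,2) -> witness found
Witness step = 2

2


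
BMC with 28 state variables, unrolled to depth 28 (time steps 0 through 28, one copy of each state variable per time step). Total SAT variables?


BMC unrolls to depth k, creating one copy of each state var for steps 0..k.
Step count = 28 + 1 = 29 (steps 0 through 28)
Vars per step = 28
Total = 28 * 29 = 812

812


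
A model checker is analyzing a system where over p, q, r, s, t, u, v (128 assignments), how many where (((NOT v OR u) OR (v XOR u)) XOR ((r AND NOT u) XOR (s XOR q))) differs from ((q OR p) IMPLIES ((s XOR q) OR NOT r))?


F1 = (((NOT v OR u) OR (v XOR u)) XOR ((r AND NOT u) XOR (s XOR q)))
F2 = ((q OR p) IMPLIES ((s XOR q) OR NOT r))
Evaluate both on each of 128 rows (bits = p,q,r,s,t,u,v):
  row 0 [0000000]: F1=1 F2=1 -> 0
  row 1 [0000001]: F1=1 F2=1 -> 0
  row 2 [0000010]: F1=1 F2=1 -> 0
  row 3 [0000011]: F1=1 F2=1 -> 0
  row 4 [0000100]: F1=1 F2=1 -> 0
  (every remaining row is evaluated the same way; all 128 results are listed next)
Full result column, 8 rows per line (p,q,r,s fixed per line; t,u,v runs 000..111 left to right):
  rows 0-7 [p,q,r,s=0000]: 00000000  (ones: 0)
  rows 8-15 [p,q,r,s=0001]: 11111111  (ones: 8)
  rows 16-23 [p,q,r,s=0010]: 11001100  (ones: 4)
  rows 24-31 [p,q,r,s=0011]: 00110011  (ones: 4)
  rows 32-39 [p,q,r,s=0100]: 11111111  (ones: 8)
  rows 40-47 [p,q,r,s=0101]: 00000000  (ones: 0)
  rows 48-55 [p,q,r,s=0110]: 00110011  (ones: 4)
  rows 56-63 [p,q,r,s=0111]: 00110011  (ones: 4)
  rows 64-71 [p,q,r,s=1000]: 00000000  (ones: 0)
  rows 72-79 [p,q,r,s=1001]: 11111111  (ones: 8)
  rows 80-87 [p,q,r,s=1010]: 00110011  (ones: 4)
  rows 88-95 [p,q,r,s=1011]: 00110011  (ones: 4)
  rows 96-103 [p,q,r,s=1100]: 11111111  (ones: 8)
  rows 104-111 [p,q,r,s=1101]: 00000000  (ones: 0)
  rows 112-119 [p,q,r,s=1110]: 00110011  (ones: 4)
  rows 120-127 [p,q,r,s=1111]: 00110011  (ones: 4)
Disagreements = 0+8+4+4+8+0+4+4+0+8+4+4+8+0+4+4 = 64

64


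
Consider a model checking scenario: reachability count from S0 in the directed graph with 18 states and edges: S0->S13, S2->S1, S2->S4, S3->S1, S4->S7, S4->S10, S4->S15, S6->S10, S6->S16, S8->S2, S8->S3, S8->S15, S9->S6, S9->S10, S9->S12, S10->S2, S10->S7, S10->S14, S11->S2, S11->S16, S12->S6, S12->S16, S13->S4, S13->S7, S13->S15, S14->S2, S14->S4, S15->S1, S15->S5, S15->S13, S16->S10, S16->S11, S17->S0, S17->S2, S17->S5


BFS from S0:
  layer 0: {S0}
  layer 1: {S13}
  layer 2: {S4, S7, S15}
  layer 3: {S1, S5, S10}
  layer 4: {S2, S14}
Reachable set: {S0, S1, S2, S4, S5, S7, S10, S13, S14, S15}
Count = 10

10


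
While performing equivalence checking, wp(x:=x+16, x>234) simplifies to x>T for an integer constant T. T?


Formula: wp(x:=E, P) = P[E/x] (substitute E for x in postcondition)
Step 1: Postcondition: x>234
Step 2: Substitute x+16 for x: x+16>234
Step 3: Solve for x: x > 234-16 = 218

218


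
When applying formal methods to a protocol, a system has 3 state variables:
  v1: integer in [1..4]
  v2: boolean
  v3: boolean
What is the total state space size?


State space = product of domain sizes of all variables.
Domain sizes:
  v1 (integer in [1..4]): 4
  v2 (boolean): 2
  v3 (boolean): 2
Product = 4 * 2 * 2 = 16

16


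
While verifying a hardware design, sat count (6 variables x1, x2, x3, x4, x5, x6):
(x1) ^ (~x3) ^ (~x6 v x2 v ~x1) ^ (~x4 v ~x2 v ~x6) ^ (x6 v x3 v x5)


CNF with 5 clauses over 6 vars (64 assignments).
An assignment satisfies CNF iff every clause has >=1 true literal.
Check each row (bits = x1,x2,x3,x4,x5,x6; clause T/F shown):
  row 0 [000000]: clauses=FTTTF -> 0
  row 1 [000001]: clauses=FTTTT -> 0
  row 2 [000010]: clauses=FTTTT -> 0
  row 3 [000011]: clauses=FTTTT -> 0
  row 4 [000100]: clauses=FTTTF -> 0
  (every remaining row is evaluated the same way; all 64 results are listed next)
Full result column, 8 rows per line (x1,x2,x3 fixed per line; x4,x5,x6 runs 000..111 left to right):
  rows 0-7 [x1,x2,x3=000]: 00000000  (ones: 0)
  rows 8-15 [x1,x2,x3=001]: 00000000  (ones: 0)
  rows 16-23 [x1,x2,x3=010]: 00000000  (ones: 0)
  rows 24-31 [x1,x2,x3=011]: 00000000  (ones: 0)
  rows 32-39 [x1,x2,x3=100]: 00100010  (ones: 2)
  rows 40-47 [x1,x2,x3=101]: 00000000  (ones: 0)
  rows 48-55 [x1,x2,x3=110]: 01110010  (ones: 4)
  rows 56-63 [x1,x2,x3=111]: 00000000  (ones: 0)
Satisfying assignments = 0+0+0+0+2+0+4+0 = 6

6


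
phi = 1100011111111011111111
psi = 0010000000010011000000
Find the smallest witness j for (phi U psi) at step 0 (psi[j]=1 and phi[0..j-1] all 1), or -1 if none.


(phi U psi) at 0: need smallest j with psi[j]=1 and phi[i]=1 for all i in [0,j).
Scan from step 0:
  step 0: phi=1, psi=0 -> continue
  step 1: phi=1, psi=0 -> continue
  step 2: psi=1 and phi held for [0,2) -> witness found
Witness step = 2

2


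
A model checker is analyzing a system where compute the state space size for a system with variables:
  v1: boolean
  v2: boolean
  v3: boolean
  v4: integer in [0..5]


State space = product of domain sizes of all variables.
Domain sizes:
  v1 (boolean): 2
  v2 (boolean): 2
  v3 (boolean): 2
  v4 (integer in [0..5]): 6
Product = 2 * 2 * 2 * 6 = 48

48


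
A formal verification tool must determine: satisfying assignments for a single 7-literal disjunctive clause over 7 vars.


Step 1: Total=2^7=128
Step 2: Unsat when all 7 false: 2^0=1
Step 3: Sat=128-1=127

127


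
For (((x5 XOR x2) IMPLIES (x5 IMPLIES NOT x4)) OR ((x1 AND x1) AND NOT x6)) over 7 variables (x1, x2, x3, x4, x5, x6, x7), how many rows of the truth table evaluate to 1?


Formula: (((x5 XOR x2) IMPLIES (x5 IMPLIES NOT x4)) OR ((x1 AND x1) AND NOT x6)) over 7 vars (128 rows)
Evaluate each row (x1, x2, x3, x4, x5, x6, x7 as bits, MSB first):
  row 0 [0000000]: (((0 XOR 0) IMPLIES (0 IMPLIES NOT 0)) OR ((0 AND 0) AND NOT 0)) -> 1
  row 1 [0000001]: (((0 XOR 0) IMPLIES (0 IMPLIES NOT 0)) OR ((0 AND 0) AND NOT 0)) -> 1
  row 2 [0000010]: (((0 XOR 0) IMPLIES (0 IMPLIES NOT 0)) OR ((0 AND 0) AND NOT 1)) -> 1
  row 3 [0000011]: (((0 XOR 0) IMPLIES (0 IMPLIES NOT 0)) OR ((0 AND 0) AND NOT 1)) -> 1
  row 4 [0000100]: (((1 XOR 0) IMPLIES (1 IMPLIES NOT 0)) OR ((0 AND 0) AND NOT 0)) -> 1
  (every remaining row is evaluated the same way; all 128 results are listed next)
Full result column, 8 rows per line (x1,x2,x3,x4 fixed per line; x5,x6,x7 runs 000..111 left to right):
  rows 0-7 [x1,x2,x3,x4=0000]: 11111111  (ones: 8)
  rows 8-15 [x1,x2,x3,x4=0001]: 11110000  (ones: 4)
  rows 16-23 [x1,x2,x3,x4=0010]: 11111111  (ones: 8)
  rows 24-31 [x1,x2,x3,x4=0011]: 11110000  (ones: 4)
  rows 32-39 [x1,x2,x3,x4=0100]: 11111111  (ones: 8)
  rows 40-47 [x1,x2,x3,x4=0101]: 11111111  (ones: 8)
  rows 48-55 [x1,x2,x3,x4=0110]: 11111111  (ones: 8)
  rows 56-63 [x1,x2,x3,x4=0111]: 11111111  (ones: 8)
  rows 64-71 [x1,x2,x3,x4=1000]: 11111111  (ones: 8)
  rows 72-79 [x1,x2,x3,x4=1001]: 11111100  (ones: 6)
  rows 80-87 [x1,x2,x3,x4=1010]: 11111111  (ones: 8)
  rows 88-95 [x1,x2,x3,x4=1011]: 11111100  (ones: 6)
  rows 96-103 [x1,x2,x3,x4=1100]: 11111111  (ones: 8)
  rows 104-111 [x1,x2,x3,x4=1101]: 11111111  (ones: 8)
  rows 112-119 [x1,x2,x3,x4=1110]: 11111111  (ones: 8)
  rows 120-127 [x1,x2,x3,x4=1111]: 11111111  (ones: 8)
Count of 1-rows = 8+4+8+4+8+8+8+8+8+6+8+6+8+8+8+8 = 116

116


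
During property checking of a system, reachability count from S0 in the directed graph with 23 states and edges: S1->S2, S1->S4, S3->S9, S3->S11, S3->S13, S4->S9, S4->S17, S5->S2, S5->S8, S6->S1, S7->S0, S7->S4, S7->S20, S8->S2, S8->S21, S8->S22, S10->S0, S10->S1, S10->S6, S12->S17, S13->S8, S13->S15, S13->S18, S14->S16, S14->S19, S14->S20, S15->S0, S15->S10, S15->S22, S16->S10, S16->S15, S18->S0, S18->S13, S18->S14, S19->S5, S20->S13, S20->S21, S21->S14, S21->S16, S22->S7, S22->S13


BFS from S0:
  layer 0: {S0}
Reachable set: {S0}
Count = 1

1


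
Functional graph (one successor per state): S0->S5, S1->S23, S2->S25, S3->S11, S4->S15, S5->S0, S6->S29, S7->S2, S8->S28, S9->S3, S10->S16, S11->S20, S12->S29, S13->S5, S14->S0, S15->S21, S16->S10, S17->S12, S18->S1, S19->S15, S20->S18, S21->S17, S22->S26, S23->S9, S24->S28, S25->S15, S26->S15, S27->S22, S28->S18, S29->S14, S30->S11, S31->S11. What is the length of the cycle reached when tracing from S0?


Trace from S0 until a state repeats:
  S0 -> S5 -> S0
S0 first seen at step 0, revisited at step 2.
Cycle length = 2 - 0 = 2

2


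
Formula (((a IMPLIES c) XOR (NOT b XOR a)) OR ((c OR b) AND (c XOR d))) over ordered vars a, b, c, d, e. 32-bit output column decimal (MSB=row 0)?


Formula: (((a IMPLIES c) XOR (NOT b XOR a)) OR ((c OR b) AND (c XOR d))) over a, b, c, d, e (32 rows)
Evaluate each row (bits = a,b,c,d,e, MSB first):
  row 0 [00000]: (((0 IMPLIES 0) XOR (NOT 0 XOR 0)) OR ((0 OR 0) AND (0 XOR 0))) -> 0
  row 1 [00001]: (((0 IMPLIES 0) XOR (NOT 0 XOR 0)) OR ((0 OR 0) AND (0 XOR 0))) -> 0
  row 2 [00010]: (((0 IMPLIES 0) XOR (NOT 0 XOR 0)) OR ((0 OR 0) AND (0 XOR 1))) -> 0
  row 3 [00011]: (((0 IMPLIES 0) XOR (NOT 0 XOR 0)) OR ((0 OR 0) AND (0 XOR 1))) -> 0
  row 4 [00100]: (((0 IMPLIES 1) XOR (NOT 0 XOR 0)) OR ((1 OR 0) AND (1 XOR 0))) -> 1
  row 5 [00101]: (((0 IMPLIES 1) XOR (NOT 0 XOR 0)) OR ((1 OR 0) AND (1 XOR 0))) -> 1
  row 6 [00110]: (((0 IMPLIES 1) XOR (NOT 0 XOR 0)) OR ((1 OR 0) AND (1 XOR 1))) -> 0
  row 7 [00111]: (((0 IMPLIES 1) XOR (NOT 0 XOR 0)) OR ((1 OR 0) AND (1 XOR 1))) -> 0
  row 8 [01000]: (((0 IMPLIES 0) XOR (NOT 1 XOR 0)) OR ((0 OR 1) AND (0 XOR 0))) -> 1
  row 9 [01001]: (((0 IMPLIES 0) XOR (NOT 1 XOR 0)) OR ((0 OR 1) AND (0 XOR 0))) -> 1
  row 10 [01010]: (((0 IMPLIES 0) XOR (NOT 1 XOR 0)) OR ((0 OR 1) AND (0 XOR 1))) -> 1
  row 11 [01011]: (((0 IMPLIES 0) XOR (NOT 1 XOR 0)) OR ((0 OR 1) AND (0 XOR 1))) -> 1
  row 12 [01100]: (((0 IMPLIES 1) XOR (NOT 1 XOR 0)) OR ((1 OR 1) AND (1 XOR 0))) -> 1
  row 13 [01101]: (((0 IMPLIES 1) XOR (NOT 1 XOR 0)) OR ((1 OR 1) AND (1 XOR 0))) -> 1
  row 14 [01110]: (((0 IMPLIES 1) XOR (NOT 1 XOR 0)) OR ((1 OR 1) AND (1 XOR 1))) -> 1
  row 15 [01111]: (((0 IMPLIES 1) XOR (NOT 1 XOR 0)) OR ((1 OR 1) AND (1 XOR 1))) -> 1
  row 16 [10000]: (((1 IMPLIES 0) XOR (NOT 0 XOR 1)) OR ((0 OR 0) AND (0 XOR 0))) -> 0
  row 17 [10001]: (((1 IMPLIES 0) XOR (NOT 0 XOR 1)) OR ((0 OR 0) AND (0 XOR 0))) -> 0
  row 18 [10010]: (((1 IMPLIES 0) XOR (NOT 0 XOR 1)) OR ((0 OR 0) AND (0 XOR 1))) -> 0
  row 19 [10011]: (((1 IMPLIES 0) XOR (NOT 0 XOR 1)) OR ((0 OR 0) AND (0 XOR 1))) -> 0
  row 20 [10100]: (((1 IMPLIES 1) XOR (NOT 0 XOR 1)) OR ((1 OR 0) AND (1 XOR 0))) -> 1
  row 21 [10101]: (((1 IMPLIES 1) XOR (NOT 0 XOR 1)) OR ((1 OR 0) AND (1 XOR 0))) -> 1
  row 22 [10110]: (((1 IMPLIES 1) XOR (NOT 0 XOR 1)) OR ((1 OR 0) AND (1 XOR 1))) -> 1
  row 23 [10111]: (((1 IMPLIES 1) XOR (NOT 0 XOR 1)) OR ((1 OR 0) AND (1 XOR 1))) -> 1
  row 24 [11000]: (((1 IMPLIES 0) XOR (NOT 1 XOR 1)) OR ((0 OR 1) AND (0 XOR 0))) -> 1
  row 25 [11001]: (((1 IMPLIES 0) XOR (NOT 1 XOR 1)) OR ((0 OR 1) AND (0 XOR 0))) -> 1
  row 26 [11010]: (((1 IMPLIES 0) XOR (NOT 1 XOR 1)) OR ((0 OR 1) AND (0 XOR 1))) -> 1
  row 27 [11011]: (((1 IMPLIES 0) XOR (NOT 1 XOR 1)) OR ((0 OR 1) AND (0 XOR 1))) -> 1
  row 28 [11100]: (((1 IMPLIES 1) XOR (NOT 1 XOR 1)) OR ((1 OR 1) AND (1 XOR 0))) -> 1
  row 29 [11101]: (((1 IMPLIES 1) XOR (NOT 1 XOR 1)) OR ((1 OR 1) AND (1 XOR 0))) -> 1
  row 30 [11110]: (((1 IMPLIES 1) XOR (NOT 1 XOR 1)) OR ((1 OR 1) AND (1 XOR 1))) -> 0
  row 31 [11111]: (((1 IMPLIES 1) XOR (NOT 1 XOR 1)) OR ((1 OR 1) AND (1 XOR 1))) -> 0
Full result column, 4 rows per line (a,b,c fixed per line; d,e runs 00..11 left to right):
  rows 0-3 [a,b,c=000]: 0000  = hex 0
  rows 4-7 [a,b,c=001]: 1100  = hex C
  rows 8-11 [a,b,c=010]: 1111  = hex F
  rows 12-15 [a,b,c=011]: 1111  = hex F
  rows 16-19 [a,b,c=100]: 0000  = hex 0
  rows 20-23 [a,b,c=101]: 1111  = hex F
  rows 24-27 [a,b,c=110]: 1111  = hex F
  rows 28-31 [a,b,c=111]: 1100  = hex C
Output column (row 0 .. row 31) = 00001100111111110000111111111100
Output column grouped in 4s = 0000 1100 1111 1111 0000 1111 1111 1100 = 0x0CFF0FFC
Convert to decimal digit by digit (value = value*16 + digit):
  0 -> 0
  0*16 + 12 (C) = 12
  12*16 + 15 (F) = 207
  207*16 + 15 (F) = 3327
  3327*16 + 0 = 53232
  53232*16 + 15 (F) = 851727
  851727*16 + 15 (F) = 13627647
  13627647*16 + 12 (C) = 218042364
Decimal = 218042364

218042364


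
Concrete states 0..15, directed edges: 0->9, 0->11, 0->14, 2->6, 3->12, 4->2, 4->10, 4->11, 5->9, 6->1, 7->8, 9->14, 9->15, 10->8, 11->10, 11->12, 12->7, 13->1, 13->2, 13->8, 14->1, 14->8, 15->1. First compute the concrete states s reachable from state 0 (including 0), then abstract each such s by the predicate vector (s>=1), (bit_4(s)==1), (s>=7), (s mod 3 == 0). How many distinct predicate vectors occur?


BFS from 0:
Concrete reachable: {0, 1, 7, 8, 9, 10, 11, 12, 14, 15}
Abstract via predicates (s>=1), (bit_4(s)==1), (s>=7), (s mod 3 == 0):
  (0,0,0,1) <- {0}
  (1,0,0,0) <- {1}
  (1,0,1,0) <- {7, 8, 10, 11, 14}
  (1,0,1,1) <- {9, 12, 15}
Distinct abstract states = 4

4


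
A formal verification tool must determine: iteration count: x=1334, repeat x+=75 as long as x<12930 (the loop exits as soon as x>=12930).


Step 1: x goes from 1334 toward 12930 by 75; the body runs while x<12930, so iterations = ceil((bound-start)/step)
Step 2: Distance=11596
Step 3: ceil(11596/75)=155

155


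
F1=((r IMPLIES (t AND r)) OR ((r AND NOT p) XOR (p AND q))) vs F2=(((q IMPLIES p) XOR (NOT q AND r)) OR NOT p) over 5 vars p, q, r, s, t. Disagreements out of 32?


F1 = ((r IMPLIES (t AND r)) OR ((r AND NOT p) XOR (p AND q)))
F2 = (((q IMPLIES p) XOR (NOT q AND r)) OR NOT p)
Evaluate both on each of 32 rows (bits = p,q,r,s,t):
  row 0 [00000]: F1=1 F2=1 -> 0
  row 1 [00001]: F1=1 F2=1 -> 0
  row 2 [00010]: F1=1 F2=1 -> 0
  row 3 [00011]: F1=1 F2=1 -> 0
  row 4 [00100]: F1=1 F2=1 -> 0
  row 5 [00101]: F1=1 F2=1 -> 0
  row 6 [00110]: F1=1 F2=1 -> 0
  row 7 [00111]: F1=1 F2=1 -> 0
  row 8 [01000]: F1=1 F2=1 -> 0
  row 9 [01001]: F1=1 F2=1 -> 0
  row 10 [01010]: F1=1 F2=1 -> 0
  row 11 [01011]: F1=1 F2=1 -> 0
  row 12 [01100]: F1=1 F2=1 -> 0
  row 13 [01101]: F1=1 F2=1 -> 0
  row 14 [01110]: F1=1 F2=1 -> 0
  row 15 [01111]: F1=1 F2=1 -> 0
  row 16 [10000]: F1=1 F2=1 -> 0
  row 17 [10001]: F1=1 F2=1 -> 0
  row 18 [10010]: F1=1 F2=1 -> 0
  row 19 [10011]: F1=1 F2=1 -> 0
  row 20 [10100]: F1=0 F2=0 -> 0
  row 21 [10101]: F1=1 F2=0 (differ) -> 1
  row 22 [10110]: F1=0 F2=0 -> 0
  row 23 [10111]: F1=1 F2=0 (differ) -> 1
  row 24 [11000]: F1=1 F2=1 -> 0
  row 25 [11001]: F1=1 F2=1 -> 0
  row 26 [11010]: F1=1 F2=1 -> 0
  row 27 [11011]: F1=1 F2=1 -> 0
  row 28 [11100]: F1=1 F2=1 -> 0
  row 29 [11101]: F1=1 F2=1 -> 0
  row 30 [11110]: F1=1 F2=1 -> 0
  row 31 [11111]: F1=1 F2=1 -> 0
Full result column, 8 rows per line (p,q fixed per line; r,s,t runs 000..111 left to right):
  rows 0-7 [p,q=00]: 00000000  (ones: 0)
  rows 8-15 [p,q=01]: 00000000  (ones: 0)
  rows 16-23 [p,q=10]: 00000101  (ones: 2)
  rows 24-31 [p,q=11]: 00000000  (ones: 0)
Disagreements = 0+0+2+0 = 2

2


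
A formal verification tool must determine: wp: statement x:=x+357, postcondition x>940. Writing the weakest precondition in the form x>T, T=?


Formula: wp(x:=E, P) = P[E/x] (substitute E for x in postcondition)
Step 1: Postcondition: x>940
Step 2: Substitute x+357 for x: x+357>940
Step 3: Solve for x: x > 940-357 = 583

583


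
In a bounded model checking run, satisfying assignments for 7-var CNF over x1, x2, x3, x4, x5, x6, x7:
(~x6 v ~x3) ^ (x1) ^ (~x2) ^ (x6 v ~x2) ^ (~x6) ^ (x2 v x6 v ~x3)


CNF with 6 clauses over 7 vars (128 assignments).
An assignment satisfies CNF iff every clause has >=1 true literal.
Check each row (bits = x1,x2,x3,x4,x5,x6,x7; clause T/F shown):
  row 0 [0000000]: clauses=TFTTTT -> 0
  row 1 [0000001]: clauses=TFTTTT -> 0
  row 2 [0000010]: clauses=TFTTFT -> 0
  row 3 [0000011]: clauses=TFTTFT -> 0
  row 4 [0000100]: clauses=TFTTTT -> 0
  (every remaining row is evaluated the same way; all 128 results are listed next)
Full result column, 8 rows per line (x1,x2,x3,x4 fixed per line; x5,x6,x7 runs 000..111 left to right):
  rows 0-7 [x1,x2,x3,x4=0000]: 00000000  (ones: 0)
  rows 8-15 [x1,x2,x3,x4=0001]: 00000000  (ones: 0)
  rows 16-23 [x1,x2,x3,x4=0010]: 00000000  (ones: 0)
  rows 24-31 [x1,x2,x3,x4=0011]: 00000000  (ones: 0)
  rows 32-39 [x1,x2,x3,x4=0100]: 00000000  (ones: 0)
  rows 40-47 [x1,x2,x3,x4=0101]: 00000000  (ones: 0)
  rows 48-55 [x1,x2,x3,x4=0110]: 00000000  (ones: 0)
  rows 56-63 [x1,x2,x3,x4=0111]: 00000000  (ones: 0)
  rows 64-71 [x1,x2,x3,x4=1000]: 11001100  (ones: 4)
  rows 72-79 [x1,x2,x3,x4=1001]: 11001100  (ones: 4)
  rows 80-87 [x1,x2,x3,x4=1010]: 00000000  (ones: 0)
  rows 88-95 [x1,x2,x3,x4=1011]: 00000000  (ones: 0)
  rows 96-103 [x1,x2,x3,x4=1100]: 00000000  (ones: 0)
  rows 104-111 [x1,x2,x3,x4=1101]: 00000000  (ones: 0)
  rows 112-119 [x1,x2,x3,x4=1110]: 00000000  (ones: 0)
  rows 120-127 [x1,x2,x3,x4=1111]: 00000000  (ones: 0)
Satisfying assignments = 0+0+0+0+0+0+0+0+4+4+0+0+0+0+0+0 = 8

8


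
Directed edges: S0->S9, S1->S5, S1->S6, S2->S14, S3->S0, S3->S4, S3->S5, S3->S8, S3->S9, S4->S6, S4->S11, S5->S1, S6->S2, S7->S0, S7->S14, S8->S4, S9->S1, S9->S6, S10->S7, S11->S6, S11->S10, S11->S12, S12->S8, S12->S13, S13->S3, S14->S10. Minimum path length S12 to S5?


BFS layer-by-layer from S12:
  dist 0: {S12}
  dist 1: {S8, S13}
  dist 2: {S3, S4}
  dist 3: {S0, S5, S6, S9, S11}
  -> S5 reached at distance 3
Shortest path length = 3

3


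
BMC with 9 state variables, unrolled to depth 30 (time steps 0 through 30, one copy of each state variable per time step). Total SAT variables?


BMC unrolls to depth k, creating one copy of each state var for steps 0..k.
Step count = 30 + 1 = 31 (steps 0 through 30)
Vars per step = 9
Total = 9 * 31 = 279

279


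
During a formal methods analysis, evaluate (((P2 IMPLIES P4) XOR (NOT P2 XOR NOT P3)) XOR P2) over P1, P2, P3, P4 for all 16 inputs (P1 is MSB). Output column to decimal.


Formula: (((P2 IMPLIES P4) XOR (NOT P2 XOR NOT P3)) XOR P2) over P1, P2, P3, P4 (16 rows)
Evaluate each row (bits = P1,P2,P3,P4, MSB first):
  row 0 [0000]: (((0 IMPLIES 0) XOR (NOT 0 XOR NOT 0)) XOR 0) -> 1
  row 1 [0001]: (((0 IMPLIES 1) XOR (NOT 0 XOR NOT 0)) XOR 0) -> 1
  row 2 [0010]: (((0 IMPLIES 0) XOR (NOT 0 XOR NOT 1)) XOR 0) -> 0
  row 3 [0011]: (((0 IMPLIES 1) XOR (NOT 0 XOR NOT 1)) XOR 0) -> 0
  row 4 [0100]: (((1 IMPLIES 0) XOR (NOT 1 XOR NOT 0)) XOR 1) -> 0
  row 5 [0101]: (((1 IMPLIES 1) XOR (NOT 1 XOR NOT 0)) XOR 1) -> 1
  row 6 [0110]: (((1 IMPLIES 0) XOR (NOT 1 XOR NOT 1)) XOR 1) -> 1
  row 7 [0111]: (((1 IMPLIES 1) XOR (NOT 1 XOR NOT 1)) XOR 1) -> 0
  row 8 [1000]: (((0 IMPLIES 0) XOR (NOT 0 XOR NOT 0)) XOR 0) -> 1
  row 9 [1001]: (((0 IMPLIES 1) XOR (NOT 0 XOR NOT 0)) XOR 0) -> 1
  row 10 [1010]: (((0 IMPLIES 0) XOR (NOT 0 XOR NOT 1)) XOR 0) -> 0
  row 11 [1011]: (((0 IMPLIES 1) XOR (NOT 0 XOR NOT 1)) XOR 0) -> 0
  row 12 [1100]: (((1 IMPLIES 0) XOR (NOT 1 XOR NOT 0)) XOR 1) -> 0
  row 13 [1101]: (((1 IMPLIES 1) XOR (NOT 1 XOR NOT 0)) XOR 1) -> 1
  row 14 [1110]: (((1 IMPLIES 0) XOR (NOT 1 XOR NOT 1)) XOR 1) -> 1
  row 15 [1111]: (((1 IMPLIES 1) XOR (NOT 1 XOR NOT 1)) XOR 1) -> 0
Full result column, 4 rows per line (P1,P2 fixed per line; P3,P4 runs 00..11 left to right):
  rows 0-3 [P1,P2=00]: 1100  = hex C
  rows 4-7 [P1,P2=01]: 0110  = hex 6
  rows 8-11 [P1,P2=10]: 1100  = hex C
  rows 12-15 [P1,P2=11]: 0110  = hex 6
Output column (row 0 .. row 15) = 1100011011000110
Output column grouped in 4s = 1100 0110 1100 0110 = 0xC6C6
Convert to decimal digit by digit (value = value*16 + digit):
  C -> 12
  12*16 + 6 = 198
  198*16 + 12 (C) = 3180
  3180*16 + 6 = 50886
Decimal = 50886

50886
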